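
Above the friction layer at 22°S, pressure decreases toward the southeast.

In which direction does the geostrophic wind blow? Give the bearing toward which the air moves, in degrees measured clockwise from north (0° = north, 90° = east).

045°

The pressure-gradient force points toward the southeast (bearing 135°).
Geostrophic balance: in the Southern Hemisphere the Coriolis force deflects motion to the left, so the geostrophic wind blows 90° to the left of the pressure-gradient force (low pressure on the right).
Rotating 135° by 90° counterclockwise gives 045° — the wind blows toward the northeast.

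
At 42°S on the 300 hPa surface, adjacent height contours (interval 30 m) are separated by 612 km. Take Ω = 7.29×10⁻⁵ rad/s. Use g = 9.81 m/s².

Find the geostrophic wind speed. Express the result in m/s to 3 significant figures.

4.93 m/s

Coriolis parameter at 42°S:
f = 2Ω sin φ = 2 × 7.29×10⁻⁵ × sin 42° = 9.76×10⁻⁵ s⁻¹
Height gradient: |∂Z/∂n| = 30 m / 612000 m = 4.90×10⁻⁵
On a pressure surface, geostrophic balance gives V_g = (g/f)|∂Z/∂n|:
V_g = 9.81 × 4.90×10⁻⁵ / 9.76×10⁻⁵ = 4.93 m/s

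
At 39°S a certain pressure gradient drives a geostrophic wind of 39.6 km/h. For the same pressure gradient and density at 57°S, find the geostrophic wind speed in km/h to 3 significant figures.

29.7 km/h

With the same pressure gradient and density, V_g ∝ 1/f ∝ 1/sin φ.
V₂ = V₁ · sin φ₁ / sin φ₂ = 39.6 × sin 39° / sin 57°
V₂ = 39.6 × 0.6293/0.8387 = 29.7 km/h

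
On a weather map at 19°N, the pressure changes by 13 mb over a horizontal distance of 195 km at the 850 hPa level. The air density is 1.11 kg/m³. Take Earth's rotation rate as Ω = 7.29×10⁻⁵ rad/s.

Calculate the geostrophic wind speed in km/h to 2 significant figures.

460 km/h

Coriolis parameter at 19°N:
f = 2Ω sin φ = 2 × 7.29×10⁻⁵ × sin 19° = 4.75×10⁻⁵ s⁻¹
Pressure gradient: |∂P/∂n| = 1300 Pa / 195000 m = 6.67×10⁻³ Pa/m
Geostrophic balance (pressure-gradient force = Coriolis force):
V_g = (1/(fρ)) |∂P/∂n| = 6.67×10⁻³ / (4.75×10⁻⁵ × 1.11) = 127 m/s
Converting: 127 m/s × 3.6 = 460 km/h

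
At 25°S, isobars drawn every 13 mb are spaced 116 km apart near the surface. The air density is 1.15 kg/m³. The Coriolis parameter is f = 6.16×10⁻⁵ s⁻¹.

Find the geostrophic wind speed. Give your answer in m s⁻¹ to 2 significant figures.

160 m s⁻¹

Pressure gradient: |∂P/∂n| = 1300 Pa / 116000 m = 1.12×10⁻² Pa/m
Geostrophic balance (pressure-gradient force = Coriolis force):
V_g = (1/(fρ)) |∂P/∂n| = 1.12×10⁻² / (6.16×10⁻⁵ × 1.15) = 158 m/s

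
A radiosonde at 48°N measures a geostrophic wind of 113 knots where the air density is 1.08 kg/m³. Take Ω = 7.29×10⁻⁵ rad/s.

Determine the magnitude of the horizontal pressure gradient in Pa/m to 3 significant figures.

Coriolis parameter at 48°N:
f = 2Ω sin φ = 2 × 7.29×10⁻⁵ × sin 48° = 1.08×10⁻⁴ s⁻¹
Wind speed in SI: 113 knots = 58.1 m/s
Geostrophic balance rearranged: |∂P/∂n| = f ρ V_g
|∂P/∂n| = 1.08×10⁻⁴ × 1.08 × 58.1 = 6.80×10⁻³ Pa/m

6.80×10⁻³ Pa/m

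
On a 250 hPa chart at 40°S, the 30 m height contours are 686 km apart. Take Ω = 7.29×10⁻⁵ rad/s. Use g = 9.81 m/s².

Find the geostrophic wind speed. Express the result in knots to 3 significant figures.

Coriolis parameter at 40°S:
f = 2Ω sin φ = 2 × 7.29×10⁻⁵ × sin 40° = 9.37×10⁻⁵ s⁻¹
Height gradient: |∂Z/∂n| = 30 m / 686000 m = 4.37×10⁻⁵
On a pressure surface, geostrophic balance gives V_g = (g/f)|∂Z/∂n|:
V_g = 9.81 × 4.37×10⁻⁵ / 9.37×10⁻⁵ = 4.58 m/s
Converting: 4.58 m/s × 1.944 = 8.90 knots

8.90 knots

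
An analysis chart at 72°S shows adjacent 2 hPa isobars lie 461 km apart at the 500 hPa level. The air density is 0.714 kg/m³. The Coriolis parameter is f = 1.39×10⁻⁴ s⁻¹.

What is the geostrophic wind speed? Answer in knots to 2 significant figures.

8.5 knots

Pressure gradient: |∂P/∂n| = 200 Pa / 461000 m = 4.34×10⁻⁴ Pa/m
Geostrophic balance (pressure-gradient force = Coriolis force):
V_g = (1/(fρ)) |∂P/∂n| = 4.34×10⁻⁴ / (1.39×10⁻⁴ × 0.714) = 4.37 m/s
Converting: 4.37 m/s × 1.944 = 8.5 knots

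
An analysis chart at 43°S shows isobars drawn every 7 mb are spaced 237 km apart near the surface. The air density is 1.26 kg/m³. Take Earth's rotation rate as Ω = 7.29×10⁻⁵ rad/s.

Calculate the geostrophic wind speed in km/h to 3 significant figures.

84.9 km/h

Coriolis parameter at 43°S:
f = 2Ω sin φ = 2 × 7.29×10⁻⁵ × sin 43° = 9.94×10⁻⁵ s⁻¹
Pressure gradient: |∂P/∂n| = 700 Pa / 237000 m = 2.95×10⁻³ Pa/m
Geostrophic balance (pressure-gradient force = Coriolis force):
V_g = (1/(fρ)) |∂P/∂n| = 2.95×10⁻³ / (9.94×10⁻⁵ × 1.26) = 23.6 m/s
Converting: 23.6 m/s × 3.6 = 84.9 km/h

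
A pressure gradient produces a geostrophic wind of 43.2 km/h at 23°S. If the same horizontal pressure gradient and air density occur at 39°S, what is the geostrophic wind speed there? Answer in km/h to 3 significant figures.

With the same pressure gradient and density, V_g ∝ 1/f ∝ 1/sin φ.
V₂ = V₁ · sin φ₁ / sin φ₂ = 43.2 × sin 23° / sin 39°
V₂ = 43.2 × 0.3907/0.6293 = 26.8 km/h

26.8 km/h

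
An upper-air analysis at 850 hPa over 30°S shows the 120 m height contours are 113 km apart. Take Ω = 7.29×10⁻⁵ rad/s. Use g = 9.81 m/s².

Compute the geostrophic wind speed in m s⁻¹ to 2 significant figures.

Coriolis parameter at 30°S:
f = 2Ω sin φ = 2 × 7.29×10⁻⁵ × sin 30° = 7.29×10⁻⁵ s⁻¹
Height gradient: |∂Z/∂n| = 120 m / 113000 m = 1.06×10⁻³
On a pressure surface, geostrophic balance gives V_g = (g/f)|∂Z/∂n|:
V_g = 9.81 × 1.06×10⁻³ / 7.29×10⁻⁵ = 143 m/s

140 m s⁻¹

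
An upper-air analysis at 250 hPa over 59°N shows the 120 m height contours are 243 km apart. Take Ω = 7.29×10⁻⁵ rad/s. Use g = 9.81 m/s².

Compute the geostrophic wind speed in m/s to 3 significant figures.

38.8 m/s

Coriolis parameter at 59°N:
f = 2Ω sin φ = 2 × 7.29×10⁻⁵ × sin 59° = 1.25×10⁻⁴ s⁻¹
Height gradient: |∂Z/∂n| = 120 m / 243000 m = 4.94×10⁻⁴
On a pressure surface, geostrophic balance gives V_g = (g/f)|∂Z/∂n|:
V_g = 9.81 × 4.94×10⁻⁴ / 1.25×10⁻⁴ = 38.8 m/s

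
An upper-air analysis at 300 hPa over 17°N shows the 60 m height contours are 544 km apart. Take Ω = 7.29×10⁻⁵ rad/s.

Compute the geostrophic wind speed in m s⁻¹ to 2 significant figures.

Coriolis parameter at 17°N:
f = 2Ω sin φ = 2 × 7.29×10⁻⁵ × sin 17° = 4.26×10⁻⁵ s⁻¹
Height gradient: |∂Z/∂n| = 60 m / 544000 m = 1.10×10⁻⁴
On a pressure surface, geostrophic balance gives V_g = (g/f)|∂Z/∂n|:
V_g = 9.81 × 1.10×10⁻⁴ / 4.26×10⁻⁵ = 25.4 m/s

25 m s⁻¹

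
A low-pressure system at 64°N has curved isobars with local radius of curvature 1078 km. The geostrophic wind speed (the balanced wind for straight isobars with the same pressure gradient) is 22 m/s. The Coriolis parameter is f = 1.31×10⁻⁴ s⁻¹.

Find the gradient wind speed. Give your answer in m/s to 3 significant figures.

Around a low, centrifugal force acts outward with Coriolis, so pressure-gradient force balances both:
(1/ρ)|∂P/∂n| = fV + V²/R  →  V² + fR·V − fR·V_g = 0
With fR = 1.31×10⁻⁴ × 1078×10³ m = 141 m/s:
V = [−fR + √((fR)² + 4 fR V_g)]/2 = [−141 + √(141² + 4×141×22)]/2 = 19.3 m/s
Subgeostrophic (V < V_g = 22 m/s), as expected around a low.

19.3 m/s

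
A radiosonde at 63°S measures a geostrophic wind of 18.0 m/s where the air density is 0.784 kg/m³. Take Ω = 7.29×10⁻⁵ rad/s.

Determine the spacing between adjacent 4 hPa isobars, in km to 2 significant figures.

Coriolis parameter at 63°S:
f = 2Ω sin φ = 2 × 7.29×10⁻⁵ × sin 63° = 1.30×10⁻⁴ s⁻¹
Geostrophic balance rearranged: |∂P/∂n| = f ρ V_g
|∂P/∂n| = 1.30×10⁻⁴ × 0.784 × 18.0 = 1.83×10⁻³ Pa/m
Isobar spacing: Δn = ΔP/|∂P/∂n| = 400 Pa / 1.83×10⁻³ Pa/m = 218189 m ≈ 220 km

220 km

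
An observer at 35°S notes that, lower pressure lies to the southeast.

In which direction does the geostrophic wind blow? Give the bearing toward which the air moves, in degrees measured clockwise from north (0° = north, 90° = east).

The pressure-gradient force points toward the southeast (bearing 135°).
Geostrophic balance: in the Southern Hemisphere the Coriolis force deflects motion to the left, so the geostrophic wind blows 90° to the left of the pressure-gradient force (low pressure on the right).
Rotating 135° by 90° counterclockwise gives 045° — the wind blows toward the northeast.

045°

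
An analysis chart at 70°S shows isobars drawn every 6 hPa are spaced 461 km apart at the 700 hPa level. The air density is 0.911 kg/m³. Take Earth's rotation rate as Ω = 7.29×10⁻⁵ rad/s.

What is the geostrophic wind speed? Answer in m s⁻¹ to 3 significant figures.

10.4 m s⁻¹

Coriolis parameter at 70°S:
f = 2Ω sin φ = 2 × 7.29×10⁻⁵ × sin 70° = 1.37×10⁻⁴ s⁻¹
Pressure gradient: |∂P/∂n| = 600 Pa / 461000 m = 1.30×10⁻³ Pa/m
Geostrophic balance (pressure-gradient force = Coriolis force):
V_g = (1/(fρ)) |∂P/∂n| = 1.30×10⁻³ / (1.37×10⁻⁴ × 0.911) = 10.4 m/s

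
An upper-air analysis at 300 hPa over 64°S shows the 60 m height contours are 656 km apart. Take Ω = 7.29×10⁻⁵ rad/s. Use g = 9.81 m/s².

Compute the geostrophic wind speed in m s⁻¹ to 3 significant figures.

Coriolis parameter at 64°S:
f = 2Ω sin φ = 2 × 7.29×10⁻⁵ × sin 64° = 1.31×10⁻⁴ s⁻¹
Height gradient: |∂Z/∂n| = 60 m / 656000 m = 9.15×10⁻⁵
On a pressure surface, geostrophic balance gives V_g = (g/f)|∂Z/∂n|:
V_g = 9.81 × 9.15×10⁻⁵ / 1.31×10⁻⁴ = 6.85 m/s

6.85 m s⁻¹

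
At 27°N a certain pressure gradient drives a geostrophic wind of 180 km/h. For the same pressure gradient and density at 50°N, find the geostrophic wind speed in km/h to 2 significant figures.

110 km/h

With the same pressure gradient and density, V_g ∝ 1/f ∝ 1/sin φ.
V₂ = V₁ · sin φ₁ / sin φ₂ = 180 × sin 27° / sin 50°
V₂ = 180 × 0.4540/0.7660 = 110 km/h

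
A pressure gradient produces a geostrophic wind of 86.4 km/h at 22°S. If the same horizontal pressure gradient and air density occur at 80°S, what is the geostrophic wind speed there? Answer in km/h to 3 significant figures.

With the same pressure gradient and density, V_g ∝ 1/f ∝ 1/sin φ.
V₂ = V₁ · sin φ₁ / sin φ₂ = 86.4 × sin 22° / sin 80°
V₂ = 86.4 × 0.3746/0.9848 = 32.9 km/h

32.9 km/h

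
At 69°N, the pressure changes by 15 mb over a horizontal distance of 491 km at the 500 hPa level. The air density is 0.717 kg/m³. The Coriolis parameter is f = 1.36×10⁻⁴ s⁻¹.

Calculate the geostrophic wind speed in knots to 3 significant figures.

Pressure gradient: |∂P/∂n| = 1500 Pa / 491000 m = 3.05×10⁻³ Pa/m
Geostrophic balance (pressure-gradient force = Coriolis force):
V_g = (1/(fρ)) |∂P/∂n| = 3.05×10⁻³ / (1.36×10⁻⁴ × 0.717) = 31.3 m/s
Converting: 31.3 m/s × 1.944 = 60.9 knots

60.9 knots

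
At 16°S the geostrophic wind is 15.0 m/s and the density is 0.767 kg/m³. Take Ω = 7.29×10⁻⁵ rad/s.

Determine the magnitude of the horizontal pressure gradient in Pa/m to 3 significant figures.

Coriolis parameter at 16°S:
f = 2Ω sin φ = 2 × 7.29×10⁻⁵ × sin 16° = 4.02×10⁻⁵ s⁻¹
Geostrophic balance rearranged: |∂P/∂n| = f ρ V_g
|∂P/∂n| = 4.02×10⁻⁵ × 0.767 × 15.0 = 4.62×10⁻⁴ Pa/m

4.62×10⁻⁴ Pa/m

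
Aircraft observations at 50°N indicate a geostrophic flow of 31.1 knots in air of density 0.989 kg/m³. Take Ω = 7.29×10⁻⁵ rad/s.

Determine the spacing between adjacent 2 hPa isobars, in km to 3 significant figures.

Coriolis parameter at 50°N:
f = 2Ω sin φ = 2 × 7.29×10⁻⁵ × sin 50° = 1.12×10⁻⁴ s⁻¹
Wind speed in SI: 31.1 knots = 16.0 m/s
Geostrophic balance rearranged: |∂P/∂n| = f ρ V_g
|∂P/∂n| = 1.12×10⁻⁴ × 0.989 × 16.0 = 1.77×10⁻³ Pa/m
Isobar spacing: Δn = ΔP/|∂P/∂n| = 200 Pa / 1.77×10⁻³ Pa/m = 113168 m ≈ 113 km

113 km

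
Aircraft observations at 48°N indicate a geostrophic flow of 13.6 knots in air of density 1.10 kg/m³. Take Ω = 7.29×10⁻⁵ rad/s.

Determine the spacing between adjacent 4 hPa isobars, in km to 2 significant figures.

480 km

Coriolis parameter at 48°N:
f = 2Ω sin φ = 2 × 7.29×10⁻⁵ × sin 48° = 1.08×10⁻⁴ s⁻¹
Wind speed in SI: 13.6 knots = 7.00 m/s
Geostrophic balance rearranged: |∂P/∂n| = f ρ V_g
|∂P/∂n| = 1.08×10⁻⁴ × 1.10 × 7.00 = 8.34×10⁻⁴ Pa/m
Isobar spacing: Δn = ΔP/|∂P/∂n| = 400 Pa / 8.34×10⁻⁴ Pa/m = 479689 m ≈ 480 km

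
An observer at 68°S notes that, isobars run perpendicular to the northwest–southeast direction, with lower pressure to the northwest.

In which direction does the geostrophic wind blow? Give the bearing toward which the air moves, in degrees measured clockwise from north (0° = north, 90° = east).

225°

The pressure-gradient force points toward the northwest (bearing 315°).
Geostrophic balance: in the Southern Hemisphere the Coriolis force deflects motion to the left, so the geostrophic wind blows 90° to the left of the pressure-gradient force (low pressure on the right).
Rotating 315° by 90° counterclockwise gives 225° — the wind blows toward the southwest.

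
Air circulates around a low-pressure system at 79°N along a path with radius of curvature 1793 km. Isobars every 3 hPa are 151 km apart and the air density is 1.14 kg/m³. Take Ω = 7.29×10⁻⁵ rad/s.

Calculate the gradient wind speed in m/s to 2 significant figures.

Coriolis parameter at 79°N:
f = 2Ω sin φ = 2 × 7.29×10⁻⁵ × sin 79° = 1.43×10⁻⁴ s⁻¹
Pressure gradient: |∂P/∂n| = 300 Pa / 151000 m = 1.99×10⁻³ Pa/m
Geostrophic speed: V_g = |∂P/∂n|/(fρ) = 1.99×10⁻³/(1.43×10⁻⁴ × 1.14) = 12.2 m/s
Around a low, centrifugal force acts outward with Coriolis, so pressure-gradient force balances both:
(1/ρ)|∂P/∂n| = fV + V²/R  →  V² + fR·V − fR·V_g = 0
With fR = 1.43×10⁻⁴ × 1793×10³ m = 257 m/s:
V = [−fR + √((fR)² + 4 fR V_g)]/2 = [−257 + √(257² + 4×257×12.2)]/2 = 11.6 m/s
Subgeostrophic (V < V_g = 12.2 m/s), as expected around a low.

12 m/s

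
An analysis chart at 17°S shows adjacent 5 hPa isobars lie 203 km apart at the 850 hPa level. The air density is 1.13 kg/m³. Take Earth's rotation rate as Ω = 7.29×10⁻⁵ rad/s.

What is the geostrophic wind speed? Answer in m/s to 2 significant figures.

Coriolis parameter at 17°S:
f = 2Ω sin φ = 2 × 7.29×10⁻⁵ × sin 17° = 4.26×10⁻⁵ s⁻¹
Pressure gradient: |∂P/∂n| = 500 Pa / 203000 m = 2.46×10⁻³ Pa/m
Geostrophic balance (pressure-gradient force = Coriolis force):
V_g = (1/(fρ)) |∂P/∂n| = 2.46×10⁻³ / (4.26×10⁻⁵ × 1.13) = 51.1 m/s

51 m/s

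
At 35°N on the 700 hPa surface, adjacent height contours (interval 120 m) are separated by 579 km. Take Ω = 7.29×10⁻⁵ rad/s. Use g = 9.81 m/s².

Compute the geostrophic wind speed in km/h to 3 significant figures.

87.5 km/h

Coriolis parameter at 35°N:
f = 2Ω sin φ = 2 × 7.29×10⁻⁵ × sin 35° = 8.36×10⁻⁵ s⁻¹
Height gradient: |∂Z/∂n| = 120 m / 579000 m = 2.07×10⁻⁴
On a pressure surface, geostrophic balance gives V_g = (g/f)|∂Z/∂n|:
V_g = 9.81 × 2.07×10⁻⁴ / 8.36×10⁻⁵ = 24.3 m/s
Converting: 24.3 m/s × 3.6 = 87.5 km/h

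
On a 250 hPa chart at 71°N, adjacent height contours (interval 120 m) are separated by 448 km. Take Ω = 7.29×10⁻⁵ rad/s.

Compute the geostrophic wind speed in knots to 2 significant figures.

37 knots

Coriolis parameter at 71°N:
f = 2Ω sin φ = 2 × 7.29×10⁻⁵ × sin 71° = 1.38×10⁻⁴ s⁻¹
Height gradient: |∂Z/∂n| = 120 m / 448000 m = 2.68×10⁻⁴
On a pressure surface, geostrophic balance gives V_g = (g/f)|∂Z/∂n|:
V_g = 9.81 × 2.68×10⁻⁴ / 1.38×10⁻⁴ = 19.1 m/s
Converting: 19.1 m/s × 1.944 = 37 knots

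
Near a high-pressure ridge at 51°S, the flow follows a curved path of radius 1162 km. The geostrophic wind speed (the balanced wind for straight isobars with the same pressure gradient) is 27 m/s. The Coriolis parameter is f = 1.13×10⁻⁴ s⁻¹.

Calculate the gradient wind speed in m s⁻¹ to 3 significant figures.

Around a high, pressure-gradient force acts outward with centrifugal, so Coriolis balances both:
fV = (1/ρ)|∂P/∂n| + V²/R  →  V² − fR·V + fR·V_g = 0
With fR = 1.13×10⁻⁴ × 1162×10³ m = 131 m/s:
V = [fR − √((fR)² − 4 fR V_g)]/2 = [131 − √(131² − 4×131×27)]/2 = 38 m/s
Supergeostrophic (V > V_g = 27 m/s), as expected around a high.

38.0 m s⁻¹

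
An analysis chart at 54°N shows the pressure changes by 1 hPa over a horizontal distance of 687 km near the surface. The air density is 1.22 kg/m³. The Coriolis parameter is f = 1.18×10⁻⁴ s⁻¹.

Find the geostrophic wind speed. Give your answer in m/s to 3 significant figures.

1.01 m/s

Pressure gradient: |∂P/∂n| = 100 Pa / 687000 m = 1.46×10⁻⁴ Pa/m
Geostrophic balance (pressure-gradient force = Coriolis force):
V_g = (1/(fρ)) |∂P/∂n| = 1.46×10⁻⁴ / (1.18×10⁻⁴ × 1.22) = 1.01 m/s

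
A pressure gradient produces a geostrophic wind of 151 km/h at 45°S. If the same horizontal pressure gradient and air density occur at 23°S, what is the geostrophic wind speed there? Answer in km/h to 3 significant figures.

With the same pressure gradient and density, V_g ∝ 1/f ∝ 1/sin φ.
V₂ = V₁ · sin φ₁ / sin φ₂ = 151 × sin 45° / sin 23°
V₂ = 151 × 0.7071/0.3907 = 273 km/h

273 km/h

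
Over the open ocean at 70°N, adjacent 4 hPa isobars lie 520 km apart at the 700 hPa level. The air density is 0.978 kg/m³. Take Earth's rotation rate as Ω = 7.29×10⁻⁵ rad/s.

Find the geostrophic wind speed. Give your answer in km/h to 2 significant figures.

Coriolis parameter at 70°N:
f = 2Ω sin φ = 2 × 7.29×10⁻⁵ × sin 70° = 1.37×10⁻⁴ s⁻¹
Pressure gradient: |∂P/∂n| = 400 Pa / 520000 m = 7.69×10⁻⁴ Pa/m
Geostrophic balance (pressure-gradient force = Coriolis force):
V_g = (1/(fρ)) |∂P/∂n| = 7.69×10⁻⁴ / (1.37×10⁻⁴ × 0.978) = 5.74 m/s
Converting: 5.74 m/s × 3.6 = 21 km/h

21 km/h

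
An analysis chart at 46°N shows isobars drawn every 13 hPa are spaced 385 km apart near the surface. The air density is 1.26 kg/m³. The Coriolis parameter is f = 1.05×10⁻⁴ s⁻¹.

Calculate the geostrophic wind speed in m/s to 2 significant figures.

26 m/s

Pressure gradient: |∂P/∂n| = 1300 Pa / 385000 m = 3.38×10⁻³ Pa/m
Geostrophic balance (pressure-gradient force = Coriolis force):
V_g = (1/(fρ)) |∂P/∂n| = 3.38×10⁻³ / (1.05×10⁻⁴ × 1.26) = 25.5 m/s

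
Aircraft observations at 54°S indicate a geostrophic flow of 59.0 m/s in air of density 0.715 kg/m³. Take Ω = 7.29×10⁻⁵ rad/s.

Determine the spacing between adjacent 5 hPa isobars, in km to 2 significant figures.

Coriolis parameter at 54°S:
f = 2Ω sin φ = 2 × 7.29×10⁻⁵ × sin 54° = 1.18×10⁻⁴ s⁻¹
Geostrophic balance rearranged: |∂P/∂n| = f ρ V_g
|∂P/∂n| = 1.18×10⁻⁴ × 0.715 × 59.0 = 4.98×10⁻³ Pa/m
Isobar spacing: Δn = ΔP/|∂P/∂n| = 500 Pa / 4.98×10⁻³ Pa/m = 100484 m ≈ 100 km

100 km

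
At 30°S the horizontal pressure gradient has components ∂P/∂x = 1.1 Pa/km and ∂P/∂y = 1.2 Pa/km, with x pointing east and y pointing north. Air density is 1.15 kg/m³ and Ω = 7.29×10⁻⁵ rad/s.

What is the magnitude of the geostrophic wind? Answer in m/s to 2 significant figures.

19 m/s

Coriolis parameter at 30°S:
f = 2Ω sin φ = 2 × 7.29×10⁻⁵ × sin 30° = 7.29×10⁻⁵ s⁻¹
In the Southern Hemisphere f is negative: f = −7.29×10⁻⁵ s⁻¹.
Component geostrophic relations (x east, y north):
u_g = −(1/(fρ)) ∂P/∂y,  v_g = (1/(fρ)) ∂P/∂x
u_g = −(1.2×10⁻³)/(−7.29×10⁻⁵ × 1.15) = 14.3 m/s;  v_g = (1.1×10⁻³)/(−7.29×10⁻⁵ × 1.15) = −13.1 m/s
|V_g| = √(u_g² + v_g²) = 19.4 m/s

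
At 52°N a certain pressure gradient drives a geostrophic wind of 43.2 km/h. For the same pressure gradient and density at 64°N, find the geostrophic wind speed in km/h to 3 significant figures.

With the same pressure gradient and density, V_g ∝ 1/f ∝ 1/sin φ.
V₂ = V₁ · sin φ₁ / sin φ₂ = 43.2 × sin 52° / sin 64°
V₂ = 43.2 × 0.7880/0.8988 = 37.9 km/h

37.9 km/h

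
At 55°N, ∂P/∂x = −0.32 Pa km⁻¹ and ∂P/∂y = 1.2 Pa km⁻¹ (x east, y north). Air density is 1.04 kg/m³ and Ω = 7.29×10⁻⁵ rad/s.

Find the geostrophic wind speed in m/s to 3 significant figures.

10.00 m/s

Coriolis parameter at 55°N:
f = 2Ω sin φ = 2 × 7.29×10⁻⁵ × sin 55° = 1.19×10⁻⁴ s⁻¹
Component geostrophic relations (x east, y north):
u_g = −(1/(fρ)) ∂P/∂y,  v_g = (1/(fρ)) ∂P/∂x
u_g = −(1.2×10⁻³)/(1.19×10⁻⁴ × 1.04) = −9.66 m/s;  v_g = (−0.32×10⁻³)/(1.19×10⁻⁴ × 1.04) = −2.58 m/s
|V_g| = √(u_g² + v_g²) = 10.00 m/s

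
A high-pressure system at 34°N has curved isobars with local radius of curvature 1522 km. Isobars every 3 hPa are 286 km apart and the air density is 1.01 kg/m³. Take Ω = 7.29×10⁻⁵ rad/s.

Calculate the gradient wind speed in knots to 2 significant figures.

Coriolis parameter at 34°N:
f = 2Ω sin φ = 2 × 7.29×10⁻⁵ × sin 34° = 8.15×10⁻⁵ s⁻¹
Pressure gradient: |∂P/∂n| = 300 Pa / 286000 m = 1.05×10⁻³ Pa/m
Geostrophic speed: V_g = |∂P/∂n|/(fρ) = 1.05×10⁻³/(8.15×10⁻⁵ × 1.01) = 12.7 m/s
Around a high, pressure-gradient force acts outward with centrifugal, so Coriolis balances both:
fV = (1/ρ)|∂P/∂n| + V²/R  →  V² − fR·V + fR·V_g = 0
With fR = 8.15×10⁻⁵ × 1522×10³ m = 124 m/s:
V = [fR − √((fR)² − 4 fR V_g)]/2 = [124 − √(124² − 4×124×12.7)]/2 = 14.4 m/s
Supergeostrophic (V > V_g = 12.7 m/s), as expected around a high.
Converting: 14.4 m/s × 1.944 = 28 knots

28 knots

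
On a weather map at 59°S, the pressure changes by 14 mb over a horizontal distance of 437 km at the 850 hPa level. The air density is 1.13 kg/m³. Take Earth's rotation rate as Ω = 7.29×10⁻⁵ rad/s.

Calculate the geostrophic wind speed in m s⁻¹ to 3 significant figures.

22.7 m s⁻¹

Coriolis parameter at 59°S:
f = 2Ω sin φ = 2 × 7.29×10⁻⁵ × sin 59° = 1.25×10⁻⁴ s⁻¹
Pressure gradient: |∂P/∂n| = 1400 Pa / 437000 m = 3.20×10⁻³ Pa/m
Geostrophic balance (pressure-gradient force = Coriolis force):
V_g = (1/(fρ)) |∂P/∂n| = 3.20×10⁻³ / (1.25×10⁻⁴ × 1.13) = 22.7 m/s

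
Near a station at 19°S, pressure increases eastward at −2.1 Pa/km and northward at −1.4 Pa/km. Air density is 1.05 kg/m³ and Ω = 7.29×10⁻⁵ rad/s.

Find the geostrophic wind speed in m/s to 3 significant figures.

Coriolis parameter at 19°S:
f = 2Ω sin φ = 2 × 7.29×10⁻⁵ × sin 19° = 4.75×10⁻⁵ s⁻¹
In the Southern Hemisphere f is negative: f = −4.75×10⁻⁵ s⁻¹.
Component geostrophic relations (x east, y north):
u_g = −(1/(fρ)) ∂P/∂y,  v_g = (1/(fρ)) ∂P/∂x
u_g = −(−1.4×10⁻³)/(−4.75×10⁻⁵ × 1.05) = −28.1 m/s;  v_g = (−2.1×10⁻³)/(−4.75×10⁻⁵ × 1.05) = 42.1 m/s
|V_g| = √(u_g² + v_g²) = 50.6 m/s

50.6 m/s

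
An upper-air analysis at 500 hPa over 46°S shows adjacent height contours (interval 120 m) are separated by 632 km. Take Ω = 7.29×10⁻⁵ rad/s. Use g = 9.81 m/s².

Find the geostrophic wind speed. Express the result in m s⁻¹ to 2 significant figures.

18 m s⁻¹

Coriolis parameter at 46°S:
f = 2Ω sin φ = 2 × 7.29×10⁻⁵ × sin 46° = 1.05×10⁻⁴ s⁻¹
Height gradient: |∂Z/∂n| = 120 m / 632000 m = 1.90×10⁻⁴
On a pressure surface, geostrophic balance gives V_g = (g/f)|∂Z/∂n|:
V_g = 9.81 × 1.90×10⁻⁴ / 1.05×10⁻⁴ = 17.8 m/s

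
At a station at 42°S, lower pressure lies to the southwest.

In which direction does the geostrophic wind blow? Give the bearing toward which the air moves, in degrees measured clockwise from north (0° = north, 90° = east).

The pressure-gradient force points toward the southwest (bearing 225°).
Geostrophic balance: in the Southern Hemisphere the Coriolis force deflects motion to the left, so the geostrophic wind blows 90° to the left of the pressure-gradient force (low pressure on the right).
Rotating 225° by 90° counterclockwise gives 135° — the wind blows toward the southeast.

135°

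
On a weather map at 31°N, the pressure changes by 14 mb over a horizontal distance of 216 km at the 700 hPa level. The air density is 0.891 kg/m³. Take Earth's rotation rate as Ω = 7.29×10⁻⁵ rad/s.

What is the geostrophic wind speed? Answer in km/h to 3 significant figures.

349 km/h

Coriolis parameter at 31°N:
f = 2Ω sin φ = 2 × 7.29×10⁻⁵ × sin 31° = 7.51×10⁻⁵ s⁻¹
Pressure gradient: |∂P/∂n| = 1400 Pa / 216000 m = 6.48×10⁻³ Pa/m
Geostrophic balance (pressure-gradient force = Coriolis force):
V_g = (1/(fρ)) |∂P/∂n| = 6.48×10⁻³ / (7.51×10⁻⁵ × 0.891) = 96.9 m/s
Converting: 96.9 m/s × 3.6 = 349 km/h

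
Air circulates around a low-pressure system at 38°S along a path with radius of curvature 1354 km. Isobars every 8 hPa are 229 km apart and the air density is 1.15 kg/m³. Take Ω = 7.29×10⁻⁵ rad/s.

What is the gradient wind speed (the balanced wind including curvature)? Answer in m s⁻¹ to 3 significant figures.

Coriolis parameter at 38°S:
f = 2Ω sin φ = 2 × 7.29×10⁻⁵ × sin 38° = 8.98×10⁻⁵ s⁻¹
Pressure gradient: |∂P/∂n| = 800 Pa / 229000 m = 3.49×10⁻³ Pa/m
Geostrophic speed: V_g = |∂P/∂n|/(fρ) = 3.49×10⁻³/(8.98×10⁻⁵ × 1.15) = 33.8 m/s
Around a low, centrifugal force acts outward with Coriolis, so pressure-gradient force balances both:
(1/ρ)|∂P/∂n| = fV + V²/R  →  V² + fR·V − fR·V_g = 0
With fR = 8.98×10⁻⁵ × 1354×10³ m = 122 m/s:
V = [−fR + √((fR)² + 4 fR V_g)]/2 = [−122 + √(122² + 4×122×33.8)]/2 = 27.6 m/s
Subgeostrophic (V < V_g = 33.8 m/s), as expected around a low.

27.6 m s⁻¹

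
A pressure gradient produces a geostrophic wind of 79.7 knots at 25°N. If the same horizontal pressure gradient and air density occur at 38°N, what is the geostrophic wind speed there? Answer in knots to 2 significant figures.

With the same pressure gradient and density, V_g ∝ 1/f ∝ 1/sin φ.
V₂ = V₁ · sin φ₁ / sin φ₂ = 79.7 × sin 25° / sin 38°
V₂ = 79.7 × 0.4226/0.6157 = 55 knots

55 knots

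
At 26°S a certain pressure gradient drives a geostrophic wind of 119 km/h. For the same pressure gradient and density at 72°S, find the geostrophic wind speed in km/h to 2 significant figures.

With the same pressure gradient and density, V_g ∝ 1/f ∝ 1/sin φ.
V₂ = V₁ · sin φ₁ / sin φ₂ = 119 × sin 26° / sin 72°
V₂ = 119 × 0.4384/0.9511 = 55 km/h

55 km/h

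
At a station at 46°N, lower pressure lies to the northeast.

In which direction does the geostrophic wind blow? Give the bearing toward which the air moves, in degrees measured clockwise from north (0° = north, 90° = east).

The pressure-gradient force points toward the northeast (bearing 045°).
Geostrophic balance: in the Northern Hemisphere the Coriolis force deflects motion to the right, so the geostrophic wind blows 90° to the right of the pressure-gradient force (low pressure on the left).
Rotating 045° by 90° clockwise gives 135° — the wind blows toward the southeast.

135°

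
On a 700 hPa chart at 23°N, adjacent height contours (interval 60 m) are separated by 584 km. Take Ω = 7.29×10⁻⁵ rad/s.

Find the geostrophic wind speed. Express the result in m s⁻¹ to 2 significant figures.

Coriolis parameter at 23°N:
f = 2Ω sin φ = 2 × 7.29×10⁻⁵ × sin 23° = 5.70×10⁻⁵ s⁻¹
Height gradient: |∂Z/∂n| = 60 m / 584000 m = 1.03×10⁻⁴
On a pressure surface, geostrophic balance gives V_g = (g/f)|∂Z/∂n|:
V_g = 9.81 × 1.03×10⁻⁴ / 5.70×10⁻⁵ = 17.7 m/s

18 m s⁻¹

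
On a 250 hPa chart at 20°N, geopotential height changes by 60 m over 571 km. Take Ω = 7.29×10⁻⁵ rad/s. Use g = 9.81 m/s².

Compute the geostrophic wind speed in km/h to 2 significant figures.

Coriolis parameter at 20°N:
f = 2Ω sin φ = 2 × 7.29×10⁻⁵ × sin 20° = 4.99×10⁻⁵ s⁻¹
Height gradient: |∂Z/∂n| = 60 m / 571000 m = 1.05×10⁻⁴
On a pressure surface, geostrophic balance gives V_g = (g/f)|∂Z/∂n|:
V_g = 9.81 × 1.05×10⁻⁴ / 4.99×10⁻⁵ = 20.7 m/s
Converting: 20.7 m/s × 3.6 = 74 km/h

74 km/h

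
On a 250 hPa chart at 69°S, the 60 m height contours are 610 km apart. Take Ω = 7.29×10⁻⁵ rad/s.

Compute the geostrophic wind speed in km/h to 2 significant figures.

Coriolis parameter at 69°S:
f = 2Ω sin φ = 2 × 7.29×10⁻⁵ × sin 69° = 1.36×10⁻⁴ s⁻¹
Height gradient: |∂Z/∂n| = 60 m / 610000 m = 9.84×10⁻⁵
On a pressure surface, geostrophic balance gives V_g = (g/f)|∂Z/∂n|:
V_g = 9.81 × 9.84×10⁻⁵ / 1.36×10⁻⁴ = 7.09 m/s
Converting: 7.09 m/s × 3.6 = 26 km/h

26 km/h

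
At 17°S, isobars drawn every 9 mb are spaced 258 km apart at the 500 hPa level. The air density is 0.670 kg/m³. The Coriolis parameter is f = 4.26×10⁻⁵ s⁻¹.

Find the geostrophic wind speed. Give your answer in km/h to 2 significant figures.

440 km/h

Pressure gradient: |∂P/∂n| = 900 Pa / 258000 m = 3.49×10⁻³ Pa/m
Geostrophic balance (pressure-gradient force = Coriolis force):
V_g = (1/(fρ)) |∂P/∂n| = 3.49×10⁻³ / (4.26×10⁻⁵ × 0.670) = 122 m/s
Converting: 122 m/s × 3.6 = 440 km/h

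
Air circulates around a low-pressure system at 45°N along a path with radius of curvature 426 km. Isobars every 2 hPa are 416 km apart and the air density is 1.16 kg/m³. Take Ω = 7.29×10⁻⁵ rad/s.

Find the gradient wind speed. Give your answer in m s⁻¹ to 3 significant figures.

3.71 m s⁻¹

Coriolis parameter at 45°N:
f = 2Ω sin φ = 2 × 7.29×10⁻⁵ × sin 45° = 1.03×10⁻⁴ s⁻¹
Pressure gradient: |∂P/∂n| = 200 Pa / 416000 m = 4.81×10⁻⁴ Pa/m
Geostrophic speed: V_g = |∂P/∂n|/(fρ) = 4.81×10⁻⁴/(1.03×10⁻⁴ × 1.16) = 4.02 m/s
Around a low, centrifugal force acts outward with Coriolis, so pressure-gradient force balances both:
(1/ρ)|∂P/∂n| = fV + V²/R  →  V² + fR·V − fR·V_g = 0
With fR = 1.03×10⁻⁴ × 426×10³ m = 43.9 m/s:
V = [−fR + √((fR)² + 4 fR V_g)]/2 = [−43.9 + √(43.9² + 4×43.9×4.02)]/2 = 3.71 m/s
Subgeostrophic (V < V_g = 4.02 m/s), as expected around a low.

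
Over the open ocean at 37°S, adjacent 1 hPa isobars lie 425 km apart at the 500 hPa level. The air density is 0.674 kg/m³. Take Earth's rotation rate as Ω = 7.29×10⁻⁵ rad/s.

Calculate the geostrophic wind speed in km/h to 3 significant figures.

Coriolis parameter at 37°S:
f = 2Ω sin φ = 2 × 7.29×10⁻⁵ × sin 37° = 8.77×10⁻⁵ s⁻¹
Pressure gradient: |∂P/∂n| = 100 Pa / 425000 m = 2.35×10⁻⁴ Pa/m
Geostrophic balance (pressure-gradient force = Coriolis force):
V_g = (1/(fρ)) |∂P/∂n| = 2.35×10⁻⁴ / (8.77×10⁻⁵ × 0.674) = 3.98 m/s
Converting: 3.98 m/s × 3.6 = 14.3 km/h

14.3 km/h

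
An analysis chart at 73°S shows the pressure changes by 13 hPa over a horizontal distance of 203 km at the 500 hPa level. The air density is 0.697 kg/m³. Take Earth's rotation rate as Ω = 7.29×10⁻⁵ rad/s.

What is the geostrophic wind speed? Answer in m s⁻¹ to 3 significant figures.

Coriolis parameter at 73°S:
f = 2Ω sin φ = 2 × 7.29×10⁻⁵ × sin 73° = 1.39×10⁻⁴ s⁻¹
Pressure gradient: |∂P/∂n| = 1300 Pa / 203000 m = 6.40×10⁻³ Pa/m
Geostrophic balance (pressure-gradient force = Coriolis force):
V_g = (1/(fρ)) |∂P/∂n| = 6.40×10⁻³ / (1.39×10⁻⁴ × 0.697) = 65.9 m/s

65.9 m s⁻¹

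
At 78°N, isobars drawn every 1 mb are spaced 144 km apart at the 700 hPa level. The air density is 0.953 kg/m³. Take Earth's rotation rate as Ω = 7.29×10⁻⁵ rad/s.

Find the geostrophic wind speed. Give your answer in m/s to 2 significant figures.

Coriolis parameter at 78°N:
f = 2Ω sin φ = 2 × 7.29×10⁻⁵ × sin 78° = 1.43×10⁻⁴ s⁻¹
Pressure gradient: |∂P/∂n| = 100 Pa / 144000 m = 6.94×10⁻⁴ Pa/m
Geostrophic balance (pressure-gradient force = Coriolis force):
V_g = (1/(fρ)) |∂P/∂n| = 6.94×10⁻⁴ / (1.43×10⁻⁴ × 0.953) = 5.11 m/s

5.1 m/s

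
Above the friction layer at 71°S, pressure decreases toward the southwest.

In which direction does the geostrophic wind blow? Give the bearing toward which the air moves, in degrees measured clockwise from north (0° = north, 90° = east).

The pressure-gradient force points toward the southwest (bearing 225°).
Geostrophic balance: in the Southern Hemisphere the Coriolis force deflects motion to the left, so the geostrophic wind blows 90° to the left of the pressure-gradient force (low pressure on the right).
Rotating 225° by 90° counterclockwise gives 135° — the wind blows toward the southeast.

135°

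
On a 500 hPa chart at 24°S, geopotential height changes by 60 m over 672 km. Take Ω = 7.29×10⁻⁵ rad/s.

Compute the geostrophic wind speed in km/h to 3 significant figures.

53.2 km/h

Coriolis parameter at 24°S:
f = 2Ω sin φ = 2 × 7.29×10⁻⁵ × sin 24° = 5.93×10⁻⁵ s⁻¹
Height gradient: |∂Z/∂n| = 60 m / 672000 m = 8.93×10⁻⁵
On a pressure surface, geostrophic balance gives V_g = (g/f)|∂Z/∂n|:
V_g = 9.81 × 8.93×10⁻⁵ / 5.93×10⁻⁵ = 14.8 m/s
Converting: 14.8 m/s × 3.6 = 53.2 km/h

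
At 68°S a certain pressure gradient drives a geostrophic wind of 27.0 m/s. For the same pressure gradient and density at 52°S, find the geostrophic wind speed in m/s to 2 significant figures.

With the same pressure gradient and density, V_g ∝ 1/f ∝ 1/sin φ.
V₂ = V₁ · sin φ₁ / sin φ₂ = 27.0 × sin 68° / sin 52°
V₂ = 27.0 × 0.9272/0.7880 = 32 m/s

32 m/s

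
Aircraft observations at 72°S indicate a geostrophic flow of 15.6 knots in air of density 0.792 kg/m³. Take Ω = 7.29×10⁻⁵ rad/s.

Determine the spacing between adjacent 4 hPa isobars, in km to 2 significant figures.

450 km

Coriolis parameter at 72°S:
f = 2Ω sin φ = 2 × 7.29×10⁻⁵ × sin 72° = 1.39×10⁻⁴ s⁻¹
Wind speed in SI: 15.6 knots = 8.03 m/s
Geostrophic balance rearranged: |∂P/∂n| = f ρ V_g
|∂P/∂n| = 1.39×10⁻⁴ × 0.792 × 8.03 = 8.81×10⁻⁴ Pa/m
Isobar spacing: Δn = ΔP/|∂P/∂n| = 400 Pa / 8.81×10⁻⁴ Pa/m = 453846 m ≈ 450 km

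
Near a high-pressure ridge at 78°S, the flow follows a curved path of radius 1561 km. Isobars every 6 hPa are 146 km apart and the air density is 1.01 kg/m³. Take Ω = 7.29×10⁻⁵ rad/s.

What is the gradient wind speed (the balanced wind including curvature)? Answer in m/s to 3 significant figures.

Coriolis parameter at 78°S:
f = 2Ω sin φ = 2 × 7.29×10⁻⁵ × sin 78° = 1.43×10⁻⁴ s⁻¹
Pressure gradient: |∂P/∂n| = 600 Pa / 146000 m = 4.11×10⁻³ Pa/m
Geostrophic speed: V_g = |∂P/∂n|/(fρ) = 4.11×10⁻³/(1.43×10⁻⁴ × 1.01) = 28.5 m/s
Around a high, pressure-gradient force acts outward with centrifugal, so Coriolis balances both:
fV = (1/ρ)|∂P/∂n| + V²/R  →  V² − fR·V + fR·V_g = 0
With fR = 1.43×10⁻⁴ × 1561×10³ m = 223 m/s:
V = [fR − √((fR)² − 4 fR V_g)]/2 = [223 − √(223² − 4×223×28.5)]/2 = 33.6 m/s
Supergeostrophic (V > V_g = 28.5 m/s), as expected around a high.

33.6 m/s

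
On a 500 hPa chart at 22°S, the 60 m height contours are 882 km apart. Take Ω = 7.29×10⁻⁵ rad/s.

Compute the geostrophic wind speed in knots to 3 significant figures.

23.8 knots

Coriolis parameter at 22°S:
f = 2Ω sin φ = 2 × 7.29×10⁻⁵ × sin 22° = 5.46×10⁻⁵ s⁻¹
Height gradient: |∂Z/∂n| = 60 m / 882000 m = 6.80×10⁻⁵
On a pressure surface, geostrophic balance gives V_g = (g/f)|∂Z/∂n|:
V_g = 9.81 × 6.80×10⁻⁵ / 5.46×10⁻⁵ = 12.2 m/s
Converting: 12.2 m/s × 1.944 = 23.8 knots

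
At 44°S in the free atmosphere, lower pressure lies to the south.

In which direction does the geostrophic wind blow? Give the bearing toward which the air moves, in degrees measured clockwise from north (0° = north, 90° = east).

The pressure-gradient force points toward the south (bearing 180°).
Geostrophic balance: in the Southern Hemisphere the Coriolis force deflects motion to the left, so the geostrophic wind blows 90° to the left of the pressure-gradient force (low pressure on the right).
Rotating 180° by 90° counterclockwise gives 090° — the wind blows toward the east.

090°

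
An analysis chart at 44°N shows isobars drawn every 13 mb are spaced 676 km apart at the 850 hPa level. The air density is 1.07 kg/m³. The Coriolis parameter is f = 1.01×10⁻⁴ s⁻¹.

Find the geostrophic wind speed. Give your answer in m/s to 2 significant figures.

18 m/s

Pressure gradient: |∂P/∂n| = 1300 Pa / 676000 m = 1.92×10⁻³ Pa/m
Geostrophic balance (pressure-gradient force = Coriolis force):
V_g = (1/(fρ)) |∂P/∂n| = 1.92×10⁻³ / (1.01×10⁻⁴ × 1.07) = 17.8 m/s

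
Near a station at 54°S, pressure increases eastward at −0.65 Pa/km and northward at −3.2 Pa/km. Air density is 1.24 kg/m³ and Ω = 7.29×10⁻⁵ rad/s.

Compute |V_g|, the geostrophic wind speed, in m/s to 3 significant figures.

22.3 m/s

Coriolis parameter at 54°S:
f = 2Ω sin φ = 2 × 7.29×10⁻⁵ × sin 54° = 1.18×10⁻⁴ s⁻¹
In the Southern Hemisphere f is negative: f = −1.18×10⁻⁴ s⁻¹.
Component geostrophic relations (x east, y north):
u_g = −(1/(fρ)) ∂P/∂y,  v_g = (1/(fρ)) ∂P/∂x
u_g = −(−3.2×10⁻³)/(−1.18×10⁻⁴ × 1.24) = −21.9 m/s;  v_g = (−0.65×10⁻³)/(−1.18×10⁻⁴ × 1.24) = 4.44 m/s
|V_g| = √(u_g² + v_g²) = 22.3 m/s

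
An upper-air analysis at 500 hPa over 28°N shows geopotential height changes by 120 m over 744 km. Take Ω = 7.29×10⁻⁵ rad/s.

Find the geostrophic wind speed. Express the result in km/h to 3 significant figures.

83.2 km/h

Coriolis parameter at 28°N:
f = 2Ω sin φ = 2 × 7.29×10⁻⁵ × sin 28° = 6.84×10⁻⁵ s⁻¹
Height gradient: |∂Z/∂n| = 120 m / 744000 m = 1.61×10⁻⁴
On a pressure surface, geostrophic balance gives V_g = (g/f)|∂Z/∂n|:
V_g = 9.81 × 1.61×10⁻⁴ / 6.84×10⁻⁵ = 23.1 m/s
Converting: 23.1 m/s × 3.6 = 83.2 km/h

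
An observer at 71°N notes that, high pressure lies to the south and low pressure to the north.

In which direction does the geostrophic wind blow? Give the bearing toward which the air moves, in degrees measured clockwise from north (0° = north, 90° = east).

090°

The pressure-gradient force points toward the north (bearing 000°).
Geostrophic balance: in the Northern Hemisphere the Coriolis force deflects motion to the right, so the geostrophic wind blows 90° to the right of the pressure-gradient force (low pressure on the left).
Rotating 000° by 90° clockwise gives 090° — the wind blows toward the east.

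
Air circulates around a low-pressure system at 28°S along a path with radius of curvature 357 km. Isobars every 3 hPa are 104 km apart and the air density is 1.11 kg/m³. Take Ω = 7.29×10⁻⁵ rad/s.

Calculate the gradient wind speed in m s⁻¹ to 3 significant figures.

Coriolis parameter at 28°S:
f = 2Ω sin φ = 2 × 7.29×10⁻⁵ × sin 28° = 6.84×10⁻⁵ s⁻¹
Pressure gradient: |∂P/∂n| = 300 Pa / 104000 m = 2.88×10⁻³ Pa/m
Geostrophic speed: V_g = |∂P/∂n|/(fρ) = 2.88×10⁻³/(6.84×10⁻⁵ × 1.11) = 38.0 m/s
Around a low, centrifugal force acts outward with Coriolis, so pressure-gradient force balances both:
(1/ρ)|∂P/∂n| = fV + V²/R  →  V² + fR·V − fR·V_g = 0
With fR = 6.84×10⁻⁵ × 357×10³ m = 24.4 m/s:
V = [−fR + √((fR)² + 4 fR V_g)]/2 = [−24.4 + √(24.4² + 4×24.4×38)]/2 = 20.6 m/s
Subgeostrophic (V < V_g = 38 m/s), as expected around a low.

20.6 m s⁻¹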